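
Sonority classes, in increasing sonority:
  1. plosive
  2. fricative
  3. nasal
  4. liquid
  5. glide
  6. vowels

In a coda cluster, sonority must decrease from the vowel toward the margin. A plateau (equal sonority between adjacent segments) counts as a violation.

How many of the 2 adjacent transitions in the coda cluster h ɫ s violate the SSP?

1

/h/: fricative = 2.
/ɫ/: liquid = 4.
/s/: fricative = 2.
/h/→/ɫ/: 2→4 (does not fall) — violation.
/ɫ/→/s/: 4→2 (falls) — ok.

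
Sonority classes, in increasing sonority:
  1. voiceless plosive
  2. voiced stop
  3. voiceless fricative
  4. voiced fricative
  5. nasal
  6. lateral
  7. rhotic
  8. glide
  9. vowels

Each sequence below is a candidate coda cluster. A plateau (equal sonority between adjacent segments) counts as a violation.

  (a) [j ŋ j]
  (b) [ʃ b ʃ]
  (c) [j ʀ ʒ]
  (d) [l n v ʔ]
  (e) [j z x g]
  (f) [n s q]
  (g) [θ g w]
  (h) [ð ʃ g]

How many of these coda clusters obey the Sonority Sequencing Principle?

5

(a) [j ŋ j]: profile 8-5-8 — violates.
(b) [ʃ b ʃ]: profile 3-2-3 — violates.
(c) [j ʀ ʒ]: profile 8-7-4 — obeys.
(d) [l n v ʔ]: profile 6-5-4-1 — obeys.
(e) [j z x g]: profile 8-4-3-2 — obeys.
(f) [n s q]: profile 5-3-1 — obeys.
(g) [θ g w]: profile 3-2-8 — violates.
(h) [ð ʃ g]: profile 4-3-2 — obeys.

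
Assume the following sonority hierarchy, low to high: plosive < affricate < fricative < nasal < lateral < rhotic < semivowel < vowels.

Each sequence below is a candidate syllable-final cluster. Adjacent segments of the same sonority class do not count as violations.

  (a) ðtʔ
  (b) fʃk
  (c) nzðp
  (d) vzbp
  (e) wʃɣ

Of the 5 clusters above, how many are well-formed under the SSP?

(a) sonority 3-1-1: well-formed.
(b) sonority 3-3-1: well-formed.
(c) sonority 4-3-3-1: well-formed.
(d) sonority 3-3-1-1: well-formed.
(e) sonority 7-3-3: well-formed.

5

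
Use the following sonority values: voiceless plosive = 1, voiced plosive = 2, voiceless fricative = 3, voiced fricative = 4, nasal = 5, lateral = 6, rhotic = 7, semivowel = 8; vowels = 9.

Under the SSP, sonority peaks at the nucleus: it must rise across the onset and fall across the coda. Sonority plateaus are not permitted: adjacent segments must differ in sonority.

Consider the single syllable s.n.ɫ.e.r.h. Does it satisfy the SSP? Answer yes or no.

Onset: /s/ is a voiceless fricative (sonority 3), /n/ is a nasal (sonority 5), /ɫ/ is a lateral (sonority 6); then the nucleus /e/ (sonority 9).
Onset profile 3-5-6-9 — rises to the nucleus.
Coda: /r/ is a rhotic (sonority 7), /h/ is a voiceless fricative (sonority 3).
Coda profile 9-7-3 — falls from the nucleus.

yes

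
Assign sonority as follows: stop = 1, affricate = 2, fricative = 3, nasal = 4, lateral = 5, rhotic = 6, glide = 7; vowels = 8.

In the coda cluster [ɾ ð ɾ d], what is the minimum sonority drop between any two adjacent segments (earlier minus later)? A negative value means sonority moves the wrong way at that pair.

-3

/ɾ/ is a rhotic (sonority 6).
/ð/ is a fricative (sonority 3).
/ɾ/ is a rhotic (sonority 6).
/d/ is a stop (sonority 1).
/ɾ/→/ð/: change +3.
/ð/→/ɾ/: change -3.
/ɾ/→/d/: change +5.
Minimum = -3.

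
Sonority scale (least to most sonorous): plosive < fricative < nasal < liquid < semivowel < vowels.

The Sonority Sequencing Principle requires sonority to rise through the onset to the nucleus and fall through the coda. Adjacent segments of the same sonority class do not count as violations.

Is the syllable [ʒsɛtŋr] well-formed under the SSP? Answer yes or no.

no

Onset: /ʒ/ is a fricative (sonority 2), /s/ is a fricative (sonority 2); then the nucleus /ɛ/ (sonority 6).
Onset profile 2-2-6 — rises to the nucleus.
Coda: /t/ is a plosive (sonority 1), /ŋ/ is a nasal (sonority 3), /r/ is a liquid (sonority 4).
Coda profile 6-1-3-4 — does not fall throughout.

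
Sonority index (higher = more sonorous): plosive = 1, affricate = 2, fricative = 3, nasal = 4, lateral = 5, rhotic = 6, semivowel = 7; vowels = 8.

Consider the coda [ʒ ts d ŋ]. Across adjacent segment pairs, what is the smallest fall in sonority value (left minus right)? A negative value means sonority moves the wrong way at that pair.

/ʒ/: fricative = 3.
/ts/: affricate = 2.
/d/: plosive = 1.
/ŋ/: nasal = 4.
/ʒ/→/ts/: change +1.
/ts/→/d/: change +1.
/d/→/ŋ/: change -3.
Minimum = -3.

-3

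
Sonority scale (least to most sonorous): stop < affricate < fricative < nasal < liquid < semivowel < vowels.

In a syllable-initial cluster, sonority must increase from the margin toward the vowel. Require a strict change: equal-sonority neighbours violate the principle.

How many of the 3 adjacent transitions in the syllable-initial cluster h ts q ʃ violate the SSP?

/h/ — fricative, sonority 3.
/ts/ — affricate, sonority 2.
/q/ — stop, sonority 1.
/ʃ/ — fricative, sonority 3.
/h/→/ts/: 3→2 (does not rise) — violation.
/ts/→/q/: 2→1 (does not rise) — violation.
/q/→/ʃ/: 1→3 (rises) — ok.

2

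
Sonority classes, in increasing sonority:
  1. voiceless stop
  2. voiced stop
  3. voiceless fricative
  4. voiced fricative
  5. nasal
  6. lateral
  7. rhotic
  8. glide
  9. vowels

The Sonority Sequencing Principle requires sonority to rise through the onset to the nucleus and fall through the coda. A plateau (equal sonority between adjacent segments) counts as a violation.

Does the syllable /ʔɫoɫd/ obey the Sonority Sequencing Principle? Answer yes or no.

yes

Onset: /ʔ/ is a voiceless stop (sonority 1), /ɫ/ is a lateral (sonority 6); then the nucleus /o/ (sonority 9).
Onset profile 1-6-9 — rises to the nucleus.
Coda: /ɫ/ is a lateral (sonority 6), /d/ is a voiced stop (sonority 2).
Coda profile 9-6-2 — falls from the nucleus.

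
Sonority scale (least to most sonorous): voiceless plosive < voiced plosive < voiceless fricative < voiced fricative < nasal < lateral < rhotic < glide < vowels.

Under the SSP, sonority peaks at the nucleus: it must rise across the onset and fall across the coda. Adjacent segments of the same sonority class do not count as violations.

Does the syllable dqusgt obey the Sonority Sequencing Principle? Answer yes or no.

Onset: /d/ is a voiced plosive (sonority 2), /q/ is a voiceless plosive (sonority 1); then the nucleus /u/ (sonority 9).
Onset profile 2-1-9 — does not rise throughout.
Coda: /s/ is a voiceless fricative (sonority 3), /g/ is a voiced plosive (sonority 2), /t/ is a voiceless plosive (sonority 1).
Coda profile 9-3-2-1 — falls from the nucleus.

no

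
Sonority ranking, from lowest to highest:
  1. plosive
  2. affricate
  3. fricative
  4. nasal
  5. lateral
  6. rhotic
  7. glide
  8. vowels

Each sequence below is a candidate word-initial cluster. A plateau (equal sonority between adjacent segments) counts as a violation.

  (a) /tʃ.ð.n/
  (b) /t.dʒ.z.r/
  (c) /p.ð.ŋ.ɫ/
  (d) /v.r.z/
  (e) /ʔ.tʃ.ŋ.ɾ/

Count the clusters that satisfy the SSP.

(a) /tʃ.ð.n/: profile 2-3-4 — obeys.
(b) /t.dʒ.z.r/: profile 1-2-3-6 — obeys.
(c) /p.ð.ŋ.ɫ/: profile 1-3-4-5 — obeys.
(d) /v.r.z/: profile 3-6-3 — violates.
(e) /ʔ.tʃ.ŋ.ɾ/: profile 1-2-4-6 — obeys.

4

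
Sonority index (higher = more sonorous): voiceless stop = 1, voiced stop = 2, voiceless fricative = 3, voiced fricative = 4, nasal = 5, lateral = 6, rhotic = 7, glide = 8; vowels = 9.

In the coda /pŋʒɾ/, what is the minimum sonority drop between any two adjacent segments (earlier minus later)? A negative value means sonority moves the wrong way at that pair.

-4

/p/: voiceless stop = 1.
/ŋ/: nasal = 5.
/ʒ/: voiced fricative = 4.
/ɾ/: rhotic = 7.
/p/→/ŋ/: change -4.
/ŋ/→/ʒ/: change +1.
/ʒ/→/ɾ/: change -3.
Minimum = -4.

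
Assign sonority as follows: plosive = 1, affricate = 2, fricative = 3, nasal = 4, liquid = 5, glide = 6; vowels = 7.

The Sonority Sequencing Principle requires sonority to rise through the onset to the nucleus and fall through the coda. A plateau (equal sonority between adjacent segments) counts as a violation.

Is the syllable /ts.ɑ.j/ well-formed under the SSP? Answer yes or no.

Onset: /ts/ is an affricate (sonority 2); then the nucleus /ɑ/ (sonority 7).
Onset profile 2-7 — rises to the nucleus.
Coda: /j/ is a glide (sonority 6).
Coda profile 7-6 — falls from the nucleus.

yes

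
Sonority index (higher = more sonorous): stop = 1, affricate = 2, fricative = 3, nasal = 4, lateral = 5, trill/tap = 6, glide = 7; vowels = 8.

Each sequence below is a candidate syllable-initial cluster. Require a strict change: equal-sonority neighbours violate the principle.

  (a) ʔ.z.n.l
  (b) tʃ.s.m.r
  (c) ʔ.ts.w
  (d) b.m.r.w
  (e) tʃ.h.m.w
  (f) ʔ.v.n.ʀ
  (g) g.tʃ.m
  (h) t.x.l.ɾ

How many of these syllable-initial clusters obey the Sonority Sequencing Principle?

8

(a) ʔ.z.n.l: profile 1-3-4-5 — obeys.
(b) tʃ.s.m.r: profile 2-3-4-6 — obeys.
(c) ʔ.ts.w: profile 1-2-7 — obeys.
(d) b.m.r.w: profile 1-4-6-7 — obeys.
(e) tʃ.h.m.w: profile 2-3-4-7 — obeys.
(f) ʔ.v.n.ʀ: profile 1-3-4-6 — obeys.
(g) g.tʃ.m: profile 1-2-4 — obeys.
(h) t.x.l.ɾ: profile 1-3-5-6 — obeys.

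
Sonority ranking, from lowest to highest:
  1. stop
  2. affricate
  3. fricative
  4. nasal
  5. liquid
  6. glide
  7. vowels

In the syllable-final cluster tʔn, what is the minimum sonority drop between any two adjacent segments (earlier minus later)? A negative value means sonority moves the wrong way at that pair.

/t/ — stop, sonority 1.
/ʔ/ — stop, sonority 1.
/n/ — nasal, sonority 4.
/t/→/ʔ/: change +0.
/ʔ/→/n/: change -3.
Minimum = -3.

-3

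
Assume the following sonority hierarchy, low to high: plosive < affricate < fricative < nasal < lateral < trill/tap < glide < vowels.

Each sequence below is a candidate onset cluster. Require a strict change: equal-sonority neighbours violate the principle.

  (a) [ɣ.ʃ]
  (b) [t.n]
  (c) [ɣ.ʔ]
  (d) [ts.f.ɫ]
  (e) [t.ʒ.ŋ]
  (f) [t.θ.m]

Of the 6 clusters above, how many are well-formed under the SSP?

4

(a) [ɣ.ʃ]: profile 3-3 — violates.
(b) [t.n]: profile 1-4 — obeys.
(c) [ɣ.ʔ]: profile 3-1 — violates.
(d) [ts.f.ɫ]: profile 2-3-5 — obeys.
(e) [t.ʒ.ŋ]: profile 1-3-4 — obeys.
(f) [t.θ.m]: profile 1-3-4 — obeys.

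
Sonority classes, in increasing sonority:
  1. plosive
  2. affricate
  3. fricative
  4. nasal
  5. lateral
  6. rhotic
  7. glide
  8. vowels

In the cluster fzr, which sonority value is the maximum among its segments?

/f/ — fricative, sonority 3.
/z/ — fricative, sonority 3.
/r/ — rhotic, sonority 6.
The maximum is 6.

6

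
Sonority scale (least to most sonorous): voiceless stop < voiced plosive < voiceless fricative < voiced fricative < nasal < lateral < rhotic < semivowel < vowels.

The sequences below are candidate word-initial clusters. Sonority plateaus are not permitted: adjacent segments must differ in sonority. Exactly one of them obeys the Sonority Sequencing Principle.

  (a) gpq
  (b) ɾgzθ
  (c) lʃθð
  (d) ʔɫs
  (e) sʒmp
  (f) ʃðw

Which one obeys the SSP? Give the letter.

(a) sonority 2-1-1: ill-formed.
(b) sonority 7-2-4-3: ill-formed.
(c) sonority 6-3-3-4: ill-formed.
(d) sonority 1-6-3: ill-formed.
(e) sonority 3-4-5-1: ill-formed.
(f) sonority 3-4-8: well-formed.

f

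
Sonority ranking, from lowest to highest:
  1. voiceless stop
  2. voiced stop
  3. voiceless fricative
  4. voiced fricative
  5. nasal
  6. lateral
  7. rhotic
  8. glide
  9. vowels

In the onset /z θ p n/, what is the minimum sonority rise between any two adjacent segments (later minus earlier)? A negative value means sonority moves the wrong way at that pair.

/z/: voiced fricative = 4.
/θ/: voiceless fricative = 3.
/p/: voiceless stop = 1.
/n/: nasal = 5.
/z/→/θ/: change -1.
/θ/→/p/: change -2.
/p/→/n/: change +4.
Minimum = -2.

-2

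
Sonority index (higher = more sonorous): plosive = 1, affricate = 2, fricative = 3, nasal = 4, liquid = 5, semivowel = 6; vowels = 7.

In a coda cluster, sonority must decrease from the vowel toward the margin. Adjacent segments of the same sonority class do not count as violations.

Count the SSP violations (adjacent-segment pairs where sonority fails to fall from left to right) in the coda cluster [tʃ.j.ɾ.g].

/tʃ/: affricate = 2.
/j/: semivowel = 6.
/ɾ/: liquid = 5.
/g/: plosive = 1.
/tʃ/→/j/: 2→6 (does not fall) — violation.
/j/→/ɾ/: 6→5 (falls) — ok.
/ɾ/→/g/: 5→1 (falls) — ok.

1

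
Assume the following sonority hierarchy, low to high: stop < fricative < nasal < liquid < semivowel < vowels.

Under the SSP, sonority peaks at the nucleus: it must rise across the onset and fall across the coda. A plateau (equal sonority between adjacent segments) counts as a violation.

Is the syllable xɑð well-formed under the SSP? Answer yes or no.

yes

Onset: /x/ is a fricative (sonority 2); then the nucleus /ɑ/ (sonority 6).
Onset profile 2-6 — rises to the nucleus.
Coda: /ð/ is a fricative (sonority 2).
Coda profile 6-2 — falls from the nucleus.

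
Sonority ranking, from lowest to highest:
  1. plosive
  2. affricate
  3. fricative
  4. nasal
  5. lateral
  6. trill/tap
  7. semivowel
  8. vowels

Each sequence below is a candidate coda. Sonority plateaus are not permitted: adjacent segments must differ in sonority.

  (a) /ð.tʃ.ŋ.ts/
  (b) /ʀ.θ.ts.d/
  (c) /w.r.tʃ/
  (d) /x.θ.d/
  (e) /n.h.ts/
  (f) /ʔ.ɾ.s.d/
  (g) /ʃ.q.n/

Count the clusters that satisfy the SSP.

(a) /ð.tʃ.ŋ.ts/: profile 3-2-4-2 — violates.
(b) /ʀ.θ.ts.d/: profile 6-3-2-1 — obeys.
(c) /w.r.tʃ/: profile 7-6-2 — obeys.
(d) /x.θ.d/: profile 3-3-1 — violates.
(e) /n.h.ts/: profile 4-3-2 — obeys.
(f) /ʔ.ɾ.s.d/: profile 1-6-3-1 — violates.
(g) /ʃ.q.n/: profile 3-1-4 — violates.

3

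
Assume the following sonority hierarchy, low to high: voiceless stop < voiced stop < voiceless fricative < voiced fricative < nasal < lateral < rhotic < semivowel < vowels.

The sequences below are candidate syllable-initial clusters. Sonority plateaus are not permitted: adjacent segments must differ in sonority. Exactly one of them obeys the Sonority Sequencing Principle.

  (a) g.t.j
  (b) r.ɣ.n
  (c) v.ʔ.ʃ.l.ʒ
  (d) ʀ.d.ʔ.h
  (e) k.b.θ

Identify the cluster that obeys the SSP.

e

(a) g.t.j: profile 2-1-8 — violates.
(b) r.ɣ.n: profile 7-4-5 — violates.
(c) v.ʔ.ʃ.l.ʒ: profile 4-1-3-6-4 — violates.
(d) ʀ.d.ʔ.h: profile 7-2-1-3 — violates.
(e) k.b.θ: profile 1-2-3 — obeys.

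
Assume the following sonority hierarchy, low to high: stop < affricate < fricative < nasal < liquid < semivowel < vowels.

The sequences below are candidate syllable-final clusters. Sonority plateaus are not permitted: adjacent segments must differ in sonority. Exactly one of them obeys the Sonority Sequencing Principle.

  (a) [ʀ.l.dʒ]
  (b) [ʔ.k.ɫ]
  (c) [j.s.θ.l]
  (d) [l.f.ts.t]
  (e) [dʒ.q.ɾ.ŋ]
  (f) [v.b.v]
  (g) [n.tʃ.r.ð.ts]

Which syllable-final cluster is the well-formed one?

(a) 5-5-2 → violates
(b) 1-1-5 → violates
(c) 6-3-3-5 → violates
(d) 5-3-2-1 → obeys
(e) 2-1-5-4 → violates
(f) 3-1-3 → violates
(g) 4-2-5-3-2 → violates

d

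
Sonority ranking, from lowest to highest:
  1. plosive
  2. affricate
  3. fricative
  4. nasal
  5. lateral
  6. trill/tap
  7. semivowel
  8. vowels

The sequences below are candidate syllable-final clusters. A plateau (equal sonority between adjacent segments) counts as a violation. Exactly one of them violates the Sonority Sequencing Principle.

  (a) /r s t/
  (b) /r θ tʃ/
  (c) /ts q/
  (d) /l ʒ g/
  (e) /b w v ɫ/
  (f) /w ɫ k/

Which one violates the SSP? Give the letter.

(a) sonority 6-3-1: well-formed.
(b) sonority 6-3-2: well-formed.
(c) sonority 2-1: well-formed.
(d) sonority 5-3-1: well-formed.
(e) sonority 1-7-3-5: ill-formed.
(f) sonority 7-5-1: well-formed.

e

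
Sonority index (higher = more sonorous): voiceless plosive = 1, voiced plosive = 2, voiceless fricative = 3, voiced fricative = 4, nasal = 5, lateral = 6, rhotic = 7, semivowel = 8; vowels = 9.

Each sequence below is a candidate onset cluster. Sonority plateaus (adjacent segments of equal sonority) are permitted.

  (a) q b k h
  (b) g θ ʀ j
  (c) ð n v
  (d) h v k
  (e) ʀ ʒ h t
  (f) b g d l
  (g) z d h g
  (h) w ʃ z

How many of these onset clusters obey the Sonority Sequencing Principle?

2

(a) 1-2-1-3 → violates
(b) 2-3-7-8 → obeys
(c) 4-5-4 → violates
(d) 3-4-1 → violates
(e) 7-4-3-1 → violates
(f) 2-2-2-6 → obeys
(g) 4-2-3-2 → violates
(h) 8-3-4 → violates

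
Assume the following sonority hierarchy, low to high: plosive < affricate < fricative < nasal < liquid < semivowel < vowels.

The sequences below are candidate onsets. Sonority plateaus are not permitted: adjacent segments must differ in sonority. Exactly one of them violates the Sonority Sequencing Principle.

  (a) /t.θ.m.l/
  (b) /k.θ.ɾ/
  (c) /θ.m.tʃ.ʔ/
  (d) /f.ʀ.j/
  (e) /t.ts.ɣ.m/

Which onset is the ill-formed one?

(a) /t.θ.m.l/: profile 1-3-4-5 — obeys.
(b) /k.θ.ɾ/: profile 1-3-5 — obeys.
(c) /θ.m.tʃ.ʔ/: profile 3-4-2-1 — violates.
(d) /f.ʀ.j/: profile 3-5-6 — obeys.
(e) /t.ts.ɣ.m/: profile 1-2-3-4 — obeys.

c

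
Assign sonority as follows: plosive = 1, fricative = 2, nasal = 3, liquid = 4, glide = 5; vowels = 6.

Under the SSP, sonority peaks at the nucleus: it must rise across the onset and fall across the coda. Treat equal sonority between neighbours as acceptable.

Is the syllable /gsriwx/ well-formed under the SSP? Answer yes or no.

Onset: /g/ is a plosive (sonority 1), /s/ is a fricative (sonority 2), /r/ is a liquid (sonority 4); then the nucleus /i/ (sonority 6).
Onset profile 1-2-4-6 — rises to the nucleus.
Coda: /w/ is a glide (sonority 5), /x/ is a fricative (sonority 2).
Coda profile 6-5-2 — falls from the nucleus.

yes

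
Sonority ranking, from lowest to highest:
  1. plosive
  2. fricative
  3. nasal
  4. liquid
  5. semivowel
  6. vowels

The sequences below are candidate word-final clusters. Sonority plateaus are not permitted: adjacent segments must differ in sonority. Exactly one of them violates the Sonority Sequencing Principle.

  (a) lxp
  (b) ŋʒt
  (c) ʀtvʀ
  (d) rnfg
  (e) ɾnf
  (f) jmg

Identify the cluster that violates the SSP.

c

(a) lxp: profile 4-2-1 — obeys.
(b) ŋʒt: profile 3-2-1 — obeys.
(c) ʀtvʀ: profile 4-1-2-4 — violates.
(d) rnfg: profile 4-3-2-1 — obeys.
(e) ɾnf: profile 4-3-2 — obeys.
(f) jmg: profile 5-3-1 — obeys.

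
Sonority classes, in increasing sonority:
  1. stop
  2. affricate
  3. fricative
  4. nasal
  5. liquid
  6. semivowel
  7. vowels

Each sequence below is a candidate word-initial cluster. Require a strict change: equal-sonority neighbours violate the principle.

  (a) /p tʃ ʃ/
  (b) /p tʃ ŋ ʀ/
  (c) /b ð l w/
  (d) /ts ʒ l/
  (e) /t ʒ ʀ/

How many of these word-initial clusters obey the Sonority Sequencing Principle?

(a) 1-2-3 → obeys
(b) 1-2-4-5 → obeys
(c) 1-3-5-6 → obeys
(d) 2-3-5 → obeys
(e) 1-3-5 → obeys

5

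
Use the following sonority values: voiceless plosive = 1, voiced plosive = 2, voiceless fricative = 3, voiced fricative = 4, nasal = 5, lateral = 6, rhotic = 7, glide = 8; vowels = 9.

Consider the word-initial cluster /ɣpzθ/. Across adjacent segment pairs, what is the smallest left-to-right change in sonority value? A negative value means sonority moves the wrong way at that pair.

-3

/ɣ/: voiced fricative = 4.
/p/: voiceless plosive = 1.
/z/: voiced fricative = 4.
/θ/: voiceless fricative = 3.
/ɣ/→/p/: change -3.
/p/→/z/: change +3.
/z/→/θ/: change -1.
Minimum = -3.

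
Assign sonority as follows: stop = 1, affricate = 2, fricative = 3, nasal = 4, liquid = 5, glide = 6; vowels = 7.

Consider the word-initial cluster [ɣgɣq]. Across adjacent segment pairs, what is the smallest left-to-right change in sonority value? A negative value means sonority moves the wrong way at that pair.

/ɣ/ — fricative, sonority 3.
/g/ — stop, sonority 1.
/ɣ/ — fricative, sonority 3.
/q/ — stop, sonority 1.
/ɣ/→/g/: change -2.
/g/→/ɣ/: change +2.
/ɣ/→/q/: change -2.
Minimum = -2.

-2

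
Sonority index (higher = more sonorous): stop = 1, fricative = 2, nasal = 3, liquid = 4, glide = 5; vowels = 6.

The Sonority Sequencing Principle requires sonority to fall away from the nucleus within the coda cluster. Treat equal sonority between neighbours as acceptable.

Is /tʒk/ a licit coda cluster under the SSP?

no

/t/ — stop, sonority 1.
/ʒ/ — fricative, sonority 2.
/k/ — stop, sonority 1.
The profile is 1-2-1. Between /t/ (1) and /ʒ/ (2) sonority does not fall, so the cluster violates the SSP.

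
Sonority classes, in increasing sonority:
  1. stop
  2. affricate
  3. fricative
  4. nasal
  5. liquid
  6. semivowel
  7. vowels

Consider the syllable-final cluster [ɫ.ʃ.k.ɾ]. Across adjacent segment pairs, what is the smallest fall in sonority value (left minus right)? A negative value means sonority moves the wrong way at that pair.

-4

/ɫ/ — liquid, sonority 5.
/ʃ/ — fricative, sonority 3.
/k/ — stop, sonority 1.
/ɾ/ — liquid, sonority 5.
/ɫ/→/ʃ/: change +2.
/ʃ/→/k/: change +2.
/k/→/ɾ/: change -4.
Minimum = -4.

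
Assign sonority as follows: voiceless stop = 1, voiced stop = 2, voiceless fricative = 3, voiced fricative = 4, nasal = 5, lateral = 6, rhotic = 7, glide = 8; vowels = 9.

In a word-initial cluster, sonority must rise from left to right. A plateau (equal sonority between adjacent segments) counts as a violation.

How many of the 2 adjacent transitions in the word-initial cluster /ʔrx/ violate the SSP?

1

/ʔ/ is a voiceless stop (sonority 1).
/r/ is a rhotic (sonority 7).
/x/ is a voiceless fricative (sonority 3).
/ʔ/→/r/: 1→7 (rises) — ok.
/r/→/x/: 7→3 (does not rise) — violation.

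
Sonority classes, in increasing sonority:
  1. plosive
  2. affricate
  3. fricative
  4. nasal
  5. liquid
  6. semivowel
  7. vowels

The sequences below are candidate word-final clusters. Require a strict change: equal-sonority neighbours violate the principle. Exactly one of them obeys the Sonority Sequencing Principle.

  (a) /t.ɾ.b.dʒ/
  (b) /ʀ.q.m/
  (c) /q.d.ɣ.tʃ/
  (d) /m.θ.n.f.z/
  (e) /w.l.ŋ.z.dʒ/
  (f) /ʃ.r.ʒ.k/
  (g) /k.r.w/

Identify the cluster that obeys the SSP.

(a) sonority 1-5-1-2: ill-formed.
(b) sonority 5-1-4: ill-formed.
(c) sonority 1-1-3-2: ill-formed.
(d) sonority 4-3-4-3-3: ill-formed.
(e) sonority 6-5-4-3-2: well-formed.
(f) sonority 3-5-3-1: ill-formed.
(g) sonority 1-5-6: ill-formed.

e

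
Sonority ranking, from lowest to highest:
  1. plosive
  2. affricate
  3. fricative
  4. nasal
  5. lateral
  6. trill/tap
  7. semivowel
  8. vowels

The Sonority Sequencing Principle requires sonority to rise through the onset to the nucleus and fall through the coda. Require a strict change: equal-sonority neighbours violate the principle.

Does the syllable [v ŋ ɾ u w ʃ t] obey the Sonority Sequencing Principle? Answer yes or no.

yes

Onset: /v/ is a fricative (sonority 3), /ŋ/ is a nasal (sonority 4), /ɾ/ is a trill/tap (sonority 6); then the nucleus /u/ (sonority 8).
Onset profile 3-4-6-8 — rises to the nucleus.
Coda: /w/ is a semivowel (sonority 7), /ʃ/ is a fricative (sonority 3), /t/ is a plosive (sonority 1).
Coda profile 8-7-3-1 — falls from the nucleus.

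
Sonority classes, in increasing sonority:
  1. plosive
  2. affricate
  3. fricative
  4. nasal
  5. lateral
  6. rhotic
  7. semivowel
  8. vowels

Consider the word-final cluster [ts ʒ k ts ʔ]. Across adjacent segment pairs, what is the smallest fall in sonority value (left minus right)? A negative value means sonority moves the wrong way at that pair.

-1

/ts/ is an affricate (sonority 2).
/ʒ/ is a fricative (sonority 3).
/k/ is a plosive (sonority 1).
/ts/ is an affricate (sonority 2).
/ʔ/ is a plosive (sonority 1).
/ts/→/ʒ/: change -1.
/ʒ/→/k/: change +2.
/k/→/ts/: change -1.
/ts/→/ʔ/: change +1.
Minimum = -1.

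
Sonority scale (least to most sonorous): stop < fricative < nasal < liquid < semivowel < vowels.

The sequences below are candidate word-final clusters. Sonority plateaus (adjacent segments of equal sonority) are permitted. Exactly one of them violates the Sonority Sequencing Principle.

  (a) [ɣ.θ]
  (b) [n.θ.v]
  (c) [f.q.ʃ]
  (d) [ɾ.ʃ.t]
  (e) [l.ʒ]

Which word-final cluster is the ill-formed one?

c

(a) 2-2 → obeys
(b) 3-2-2 → obeys
(c) 2-1-2 → violates
(d) 4-2-1 → obeys
(e) 4-2 → obeys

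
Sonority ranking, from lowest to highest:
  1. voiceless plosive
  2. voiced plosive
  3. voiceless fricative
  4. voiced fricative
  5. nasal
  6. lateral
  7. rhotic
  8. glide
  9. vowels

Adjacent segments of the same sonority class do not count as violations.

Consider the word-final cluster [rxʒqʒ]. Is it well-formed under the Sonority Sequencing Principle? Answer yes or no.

no

/r/ — rhotic, sonority 7.
/x/ — voiceless fricative, sonority 3.
/ʒ/ — voiced fricative, sonority 4.
/q/ — voiceless plosive, sonority 1.
/ʒ/ — voiced fricative, sonority 4.
The profile is 7-3-4-1-4. Between /x/ (3) and /ʒ/ (4) sonority does not fall, so the cluster violates the SSP.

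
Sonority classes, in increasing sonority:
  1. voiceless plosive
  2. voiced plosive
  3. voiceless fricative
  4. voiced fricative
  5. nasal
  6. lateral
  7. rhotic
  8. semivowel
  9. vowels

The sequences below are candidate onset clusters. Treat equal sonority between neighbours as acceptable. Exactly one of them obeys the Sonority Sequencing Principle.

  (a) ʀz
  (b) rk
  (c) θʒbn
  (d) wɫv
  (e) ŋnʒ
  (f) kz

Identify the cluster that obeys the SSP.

f

(a) 7-4 → violates
(b) 7-1 → violates
(c) 3-4-2-5 → violates
(d) 8-6-4 → violates
(e) 5-5-4 → violates
(f) 1-4 → obeys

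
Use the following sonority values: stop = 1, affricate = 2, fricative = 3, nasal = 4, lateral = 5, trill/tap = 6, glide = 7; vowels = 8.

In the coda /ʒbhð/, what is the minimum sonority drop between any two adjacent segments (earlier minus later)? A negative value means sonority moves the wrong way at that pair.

-2

/ʒ/ is a fricative (sonority 3).
/b/ is a stop (sonority 1).
/h/ is a fricative (sonority 3).
/ð/ is a fricative (sonority 3).
/ʒ/→/b/: change +2.
/b/→/h/: change -2.
/h/→/ð/: change +0.
Minimum = -2.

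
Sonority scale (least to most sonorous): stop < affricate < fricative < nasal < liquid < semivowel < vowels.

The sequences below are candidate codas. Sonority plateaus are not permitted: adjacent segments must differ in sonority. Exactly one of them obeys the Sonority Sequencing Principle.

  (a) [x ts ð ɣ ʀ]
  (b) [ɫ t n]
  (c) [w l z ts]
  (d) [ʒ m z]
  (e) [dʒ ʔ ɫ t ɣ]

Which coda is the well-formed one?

(a) [x ts ð ɣ ʀ]: profile 3-2-3-3-5 — violates.
(b) [ɫ t n]: profile 5-1-4 — violates.
(c) [w l z ts]: profile 6-5-3-2 — obeys.
(d) [ʒ m z]: profile 3-4-3 — violates.
(e) [dʒ ʔ ɫ t ɣ]: profile 2-1-5-1-3 — violates.

c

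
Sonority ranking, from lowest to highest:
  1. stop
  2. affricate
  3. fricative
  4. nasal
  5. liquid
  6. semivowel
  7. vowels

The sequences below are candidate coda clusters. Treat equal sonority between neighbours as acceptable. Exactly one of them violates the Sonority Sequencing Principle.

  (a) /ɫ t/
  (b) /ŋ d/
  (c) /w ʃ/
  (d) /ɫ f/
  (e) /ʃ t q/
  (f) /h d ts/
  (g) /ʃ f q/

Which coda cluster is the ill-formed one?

f

(a) sonority 5-1: well-formed.
(b) sonority 4-1: well-formed.
(c) sonority 6-3: well-formed.
(d) sonority 5-3: well-formed.
(e) sonority 3-1-1: well-formed.
(f) sonority 3-1-2: ill-formed.
(g) sonority 3-3-1: well-formed.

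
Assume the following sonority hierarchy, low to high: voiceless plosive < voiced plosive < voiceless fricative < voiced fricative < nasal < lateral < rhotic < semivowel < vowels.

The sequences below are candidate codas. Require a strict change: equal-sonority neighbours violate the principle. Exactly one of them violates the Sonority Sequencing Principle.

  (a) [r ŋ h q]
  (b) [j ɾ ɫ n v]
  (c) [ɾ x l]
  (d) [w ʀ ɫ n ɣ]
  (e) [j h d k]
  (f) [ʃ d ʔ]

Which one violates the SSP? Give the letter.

c

(a) 7-5-3-1 → obeys
(b) 8-7-6-5-4 → obeys
(c) 7-3-6 → violates
(d) 8-7-6-5-4 → obeys
(e) 8-3-2-1 → obeys
(f) 3-2-1 → obeys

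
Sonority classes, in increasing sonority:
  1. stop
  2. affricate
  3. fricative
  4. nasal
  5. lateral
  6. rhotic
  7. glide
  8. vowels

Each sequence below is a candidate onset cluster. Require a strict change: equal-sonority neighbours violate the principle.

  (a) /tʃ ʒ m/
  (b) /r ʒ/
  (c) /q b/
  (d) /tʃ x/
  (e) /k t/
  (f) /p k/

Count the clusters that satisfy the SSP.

(a) sonority 2-3-4: well-formed.
(b) sonority 6-3: ill-formed.
(c) sonority 1-1: ill-formed.
(d) sonority 2-3: well-formed.
(e) sonority 1-1: ill-formed.
(f) sonority 1-1: ill-formed.

2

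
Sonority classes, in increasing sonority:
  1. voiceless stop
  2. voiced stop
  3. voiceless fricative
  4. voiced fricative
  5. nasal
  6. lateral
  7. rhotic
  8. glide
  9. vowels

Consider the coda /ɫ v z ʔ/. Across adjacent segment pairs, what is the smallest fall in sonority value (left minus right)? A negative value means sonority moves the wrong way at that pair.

0

/ɫ/ — lateral, sonority 6.
/v/ — voiced fricative, sonority 4.
/z/ — voiced fricative, sonority 4.
/ʔ/ — voiceless stop, sonority 1.
/ɫ/→/v/: change +2.
/v/→/z/: change +0.
/z/→/ʔ/: change +3.
Minimum = 0.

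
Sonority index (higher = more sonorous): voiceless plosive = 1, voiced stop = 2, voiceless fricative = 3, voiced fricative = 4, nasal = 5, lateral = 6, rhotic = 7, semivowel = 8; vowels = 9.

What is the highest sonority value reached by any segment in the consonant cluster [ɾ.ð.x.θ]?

/ɾ/ — rhotic, sonority 7.
/ð/ — voiced fricative, sonority 4.
/x/ — voiceless fricative, sonority 3.
/θ/ — voiceless fricative, sonority 3.
The maximum is 7.

7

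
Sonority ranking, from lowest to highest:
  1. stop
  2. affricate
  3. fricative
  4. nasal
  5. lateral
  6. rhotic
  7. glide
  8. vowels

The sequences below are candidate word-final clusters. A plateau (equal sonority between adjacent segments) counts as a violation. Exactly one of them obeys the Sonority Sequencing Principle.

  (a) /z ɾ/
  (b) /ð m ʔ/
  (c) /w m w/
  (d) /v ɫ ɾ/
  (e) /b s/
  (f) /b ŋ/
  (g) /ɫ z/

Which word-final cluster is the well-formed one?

g

(a) 3-6 → violates
(b) 3-4-1 → violates
(c) 7-4-7 → violates
(d) 3-5-6 → violates
(e) 1-3 → violates
(f) 1-4 → violates
(g) 5-3 → obeys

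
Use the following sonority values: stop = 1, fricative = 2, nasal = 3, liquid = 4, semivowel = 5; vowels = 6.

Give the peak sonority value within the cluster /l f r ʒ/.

4

/l/ is a liquid (sonority 4).
/f/ is a fricative (sonority 2).
/r/ is a liquid (sonority 4).
/ʒ/ is a fricative (sonority 2).
The maximum is 4.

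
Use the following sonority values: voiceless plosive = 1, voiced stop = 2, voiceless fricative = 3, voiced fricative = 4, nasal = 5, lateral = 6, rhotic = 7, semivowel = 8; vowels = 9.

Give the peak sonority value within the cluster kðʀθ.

/k/: voiceless plosive = 1.
/ð/: voiced fricative = 4.
/ʀ/: rhotic = 7.
/θ/: voiceless fricative = 3.
The maximum is 7.

7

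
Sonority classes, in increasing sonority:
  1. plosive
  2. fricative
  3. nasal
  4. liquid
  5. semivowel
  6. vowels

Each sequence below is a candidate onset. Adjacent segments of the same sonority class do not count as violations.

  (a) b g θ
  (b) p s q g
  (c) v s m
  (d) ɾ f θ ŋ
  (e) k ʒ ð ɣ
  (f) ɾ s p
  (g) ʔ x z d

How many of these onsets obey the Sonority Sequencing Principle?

3

(a) 1-1-2 → obeys
(b) 1-2-1-1 → violates
(c) 2-2-3 → obeys
(d) 4-2-2-3 → violates
(e) 1-2-2-2 → obeys
(f) 4-2-1 → violates
(g) 1-2-2-1 → violates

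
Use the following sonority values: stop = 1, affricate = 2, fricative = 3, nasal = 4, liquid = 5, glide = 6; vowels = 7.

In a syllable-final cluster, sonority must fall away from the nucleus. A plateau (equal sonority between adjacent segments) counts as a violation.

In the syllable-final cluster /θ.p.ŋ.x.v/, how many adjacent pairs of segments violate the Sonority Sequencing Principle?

2

/θ/: fricative = 3.
/p/: stop = 1.
/ŋ/: nasal = 4.
/x/: fricative = 3.
/v/: fricative = 3.
/θ/→/p/: 3→1 (falls) — ok.
/p/→/ŋ/: 1→4 (does not fall) — violation.
/ŋ/→/x/: 4→3 (falls) — ok.
/x/→/v/: 3→3 (plateau) — violation.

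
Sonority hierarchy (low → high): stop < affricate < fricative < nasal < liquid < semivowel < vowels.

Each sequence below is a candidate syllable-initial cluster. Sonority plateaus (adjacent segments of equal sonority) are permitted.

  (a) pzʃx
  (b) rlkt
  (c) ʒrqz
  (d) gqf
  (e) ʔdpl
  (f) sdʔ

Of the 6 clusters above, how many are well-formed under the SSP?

(a) pzʃx: profile 1-3-3-3 — obeys.
(b) rlkt: profile 5-5-1-1 — violates.
(c) ʒrqz: profile 3-5-1-3 — violates.
(d) gqf: profile 1-1-3 — obeys.
(e) ʔdpl: profile 1-1-1-5 — obeys.
(f) sdʔ: profile 3-1-1 — violates.

3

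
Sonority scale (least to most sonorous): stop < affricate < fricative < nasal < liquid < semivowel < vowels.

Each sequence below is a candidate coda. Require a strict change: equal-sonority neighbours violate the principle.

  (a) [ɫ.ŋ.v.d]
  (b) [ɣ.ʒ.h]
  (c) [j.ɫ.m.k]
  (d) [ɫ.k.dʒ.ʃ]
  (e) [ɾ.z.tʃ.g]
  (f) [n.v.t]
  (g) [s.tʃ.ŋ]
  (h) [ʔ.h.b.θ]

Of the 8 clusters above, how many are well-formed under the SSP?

(a) sonority 5-4-3-1: well-formed.
(b) sonority 3-3-3: ill-formed.
(c) sonority 6-5-4-1: well-formed.
(d) sonority 5-1-2-3: ill-formed.
(e) sonority 5-3-2-1: well-formed.
(f) sonority 4-3-1: well-formed.
(g) sonority 3-2-4: ill-formed.
(h) sonority 1-3-1-3: ill-formed.

4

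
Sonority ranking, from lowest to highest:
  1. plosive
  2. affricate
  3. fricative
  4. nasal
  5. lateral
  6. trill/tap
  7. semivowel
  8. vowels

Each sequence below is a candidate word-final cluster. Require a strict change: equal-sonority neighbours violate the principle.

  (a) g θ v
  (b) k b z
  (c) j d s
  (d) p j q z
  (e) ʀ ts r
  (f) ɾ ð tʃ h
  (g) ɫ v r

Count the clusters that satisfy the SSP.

(a) 1-3-3 → violates
(b) 1-1-3 → violates
(c) 7-1-3 → violates
(d) 1-7-1-3 → violates
(e) 6-2-6 → violates
(f) 6-3-2-3 → violates
(g) 5-3-6 → violates

0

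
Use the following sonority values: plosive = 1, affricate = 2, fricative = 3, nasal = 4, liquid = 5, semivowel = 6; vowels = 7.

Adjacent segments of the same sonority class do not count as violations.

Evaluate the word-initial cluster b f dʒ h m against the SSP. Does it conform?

/b/: plosive = 1.
/f/: fricative = 3.
/dʒ/: affricate = 2.
/h/: fricative = 3.
/m/: nasal = 4.
The profile is 1-3-2-3-4. Between /f/ (3) and /dʒ/ (2) sonority does not rise, so the cluster violates the SSP.

no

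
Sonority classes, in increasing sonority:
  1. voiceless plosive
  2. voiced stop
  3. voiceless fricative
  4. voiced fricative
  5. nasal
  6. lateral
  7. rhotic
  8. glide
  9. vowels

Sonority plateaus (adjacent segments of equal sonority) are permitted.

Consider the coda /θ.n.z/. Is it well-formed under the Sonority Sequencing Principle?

no

/θ/ is a voiceless fricative (sonority 3).
/n/ is a nasal (sonority 5).
/z/ is a voiced fricative (sonority 4).
The profile is 3-5-4. Between /θ/ (3) and /n/ (5) sonority does not fall, so the cluster violates the SSP.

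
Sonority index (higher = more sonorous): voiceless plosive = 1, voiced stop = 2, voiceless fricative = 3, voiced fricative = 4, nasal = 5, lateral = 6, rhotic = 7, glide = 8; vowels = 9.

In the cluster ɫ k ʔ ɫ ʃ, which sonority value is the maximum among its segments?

6

/ɫ/ — lateral, sonority 6.
/k/ — voiceless plosive, sonority 1.
/ʔ/ — voiceless plosive, sonority 1.
/ɫ/ — lateral, sonority 6.
/ʃ/ — voiceless fricative, sonority 3.
The maximum is 6.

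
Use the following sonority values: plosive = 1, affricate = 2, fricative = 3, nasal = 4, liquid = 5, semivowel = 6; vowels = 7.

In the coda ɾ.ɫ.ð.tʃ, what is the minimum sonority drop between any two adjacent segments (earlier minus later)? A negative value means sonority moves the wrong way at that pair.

/ɾ/ — liquid, sonority 5.
/ɫ/ — liquid, sonority 5.
/ð/ — fricative, sonority 3.
/tʃ/ — affricate, sonority 2.
/ɾ/→/ɫ/: change +0.
/ɫ/→/ð/: change +2.
/ð/→/tʃ/: change +1.
Minimum = 0.

0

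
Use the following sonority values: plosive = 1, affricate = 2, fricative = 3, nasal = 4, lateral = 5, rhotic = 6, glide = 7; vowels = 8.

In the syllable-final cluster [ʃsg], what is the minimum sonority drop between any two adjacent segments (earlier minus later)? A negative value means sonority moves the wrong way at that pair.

/ʃ/: fricative = 3.
/s/: fricative = 3.
/g/: plosive = 1.
/ʃ/→/s/: change +0.
/s/→/g/: change +2.
Minimum = 0.

0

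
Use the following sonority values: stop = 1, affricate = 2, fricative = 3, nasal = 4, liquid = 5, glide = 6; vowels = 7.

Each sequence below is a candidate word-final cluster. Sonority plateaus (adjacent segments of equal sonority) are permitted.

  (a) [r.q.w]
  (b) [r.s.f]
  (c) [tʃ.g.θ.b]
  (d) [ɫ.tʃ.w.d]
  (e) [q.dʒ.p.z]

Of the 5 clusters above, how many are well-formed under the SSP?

(a) 5-1-6 → violates
(b) 5-3-3 → obeys
(c) 2-1-3-1 → violates
(d) 5-2-6-1 → violates
(e) 1-2-1-3 → violates

1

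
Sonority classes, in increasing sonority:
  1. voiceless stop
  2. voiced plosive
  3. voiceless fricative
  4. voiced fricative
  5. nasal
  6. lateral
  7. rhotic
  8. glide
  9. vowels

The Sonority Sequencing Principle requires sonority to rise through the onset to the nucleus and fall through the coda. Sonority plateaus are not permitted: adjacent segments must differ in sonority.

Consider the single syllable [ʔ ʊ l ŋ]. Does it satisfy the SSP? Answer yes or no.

Onset: /ʔ/ is a voiceless stop (sonority 1); then the nucleus /ʊ/ (sonority 9).
Onset profile 1-9 — rises to the nucleus.
Coda: /l/ is a lateral (sonority 6), /ŋ/ is a nasal (sonority 5).
Coda profile 9-6-5 — falls from the nucleus.

yes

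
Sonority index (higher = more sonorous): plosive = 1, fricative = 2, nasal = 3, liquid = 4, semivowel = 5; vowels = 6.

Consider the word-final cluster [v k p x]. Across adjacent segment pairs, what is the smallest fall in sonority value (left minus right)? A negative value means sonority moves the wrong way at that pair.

/v/: fricative = 2.
/k/: plosive = 1.
/p/: plosive = 1.
/x/: fricative = 2.
/v/→/k/: change +1.
/k/→/p/: change +0.
/p/→/x/: change -1.
Minimum = -1.

-1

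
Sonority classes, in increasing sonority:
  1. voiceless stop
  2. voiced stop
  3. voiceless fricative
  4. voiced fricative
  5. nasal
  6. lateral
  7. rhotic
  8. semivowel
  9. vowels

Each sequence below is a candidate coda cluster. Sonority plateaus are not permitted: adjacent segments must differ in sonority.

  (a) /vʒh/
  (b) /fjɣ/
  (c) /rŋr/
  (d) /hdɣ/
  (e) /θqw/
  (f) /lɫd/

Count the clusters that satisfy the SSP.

0

(a) /vʒh/: profile 4-4-3 — violates.
(b) /fjɣ/: profile 3-8-4 — violates.
(c) /rŋr/: profile 7-5-7 — violates.
(d) /hdɣ/: profile 3-2-4 — violates.
(e) /θqw/: profile 3-1-8 — violates.
(f) /lɫd/: profile 6-6-2 — violates.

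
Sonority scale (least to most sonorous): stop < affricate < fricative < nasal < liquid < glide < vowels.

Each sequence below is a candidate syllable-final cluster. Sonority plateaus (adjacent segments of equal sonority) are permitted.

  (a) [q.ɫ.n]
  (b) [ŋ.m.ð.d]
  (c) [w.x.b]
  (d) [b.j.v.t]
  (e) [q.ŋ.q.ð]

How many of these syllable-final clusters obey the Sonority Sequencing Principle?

(a) 1-5-4 → violates
(b) 4-4-3-1 → obeys
(c) 6-3-1 → obeys
(d) 1-6-3-1 → violates
(e) 1-4-1-3 → violates

2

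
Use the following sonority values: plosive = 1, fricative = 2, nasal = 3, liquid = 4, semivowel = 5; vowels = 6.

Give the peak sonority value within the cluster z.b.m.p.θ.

/z/ is a fricative (sonority 2).
/b/ is a plosive (sonority 1).
/m/ is a nasal (sonority 3).
/p/ is a plosive (sonority 1).
/θ/ is a fricative (sonority 2).
The maximum is 3.

3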